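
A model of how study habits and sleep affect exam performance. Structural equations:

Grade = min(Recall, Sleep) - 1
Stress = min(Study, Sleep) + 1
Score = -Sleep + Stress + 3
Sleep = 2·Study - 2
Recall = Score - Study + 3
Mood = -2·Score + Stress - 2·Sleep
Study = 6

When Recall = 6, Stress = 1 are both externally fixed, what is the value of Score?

-6

Under do(Recall = 6, Stress = 1), each intervened variable's structural equation is replaced by its fixed value.
Sleep = 2·Study - 2  [with Study=6]  = 10
Score = -Sleep + Stress + 3  [with Sleep=10, Stress=1]  = -6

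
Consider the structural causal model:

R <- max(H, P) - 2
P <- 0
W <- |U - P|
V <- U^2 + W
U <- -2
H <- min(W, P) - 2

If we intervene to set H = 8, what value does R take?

6

Under do(H=8), the mechanism H <- min(W, P) - 2 is discarded; H is fixed at 8.
R = max(H, P) - 2  [with H=8, P=0]  = 6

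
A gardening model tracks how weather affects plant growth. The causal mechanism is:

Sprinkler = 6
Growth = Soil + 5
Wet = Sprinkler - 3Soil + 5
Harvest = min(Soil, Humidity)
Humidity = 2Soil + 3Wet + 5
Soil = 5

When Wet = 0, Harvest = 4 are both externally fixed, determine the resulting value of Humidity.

15

The joint intervention fixes Wet = 0, Harvest = 4, removing each variable's own equation.
Humidity = 2Soil + 3Wet + 5  [with Soil=5, Wet=0]  = 15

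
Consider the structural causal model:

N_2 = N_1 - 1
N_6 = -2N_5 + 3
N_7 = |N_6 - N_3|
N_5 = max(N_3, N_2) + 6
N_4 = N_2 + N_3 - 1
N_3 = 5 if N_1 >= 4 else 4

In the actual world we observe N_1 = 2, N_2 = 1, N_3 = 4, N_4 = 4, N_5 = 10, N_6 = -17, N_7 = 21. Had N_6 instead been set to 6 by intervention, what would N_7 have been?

2

Intervening sets N_6 = 6 and removes its equation (N_6 = -2N_5 + 3).
N_3 = 5 if N_1 >= 4 else 4  [with N_1=2]  = 4
N_7 = |N_6 - N_3|  [with N_6=6, N_3=4]  = 2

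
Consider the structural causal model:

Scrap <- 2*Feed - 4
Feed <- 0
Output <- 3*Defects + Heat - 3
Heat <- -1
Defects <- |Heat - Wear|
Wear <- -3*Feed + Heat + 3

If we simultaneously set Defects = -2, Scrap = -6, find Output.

-10

The joint intervention fixes Defects = -2, Scrap = -6, removing each variable's own equation.
Output = 3*Defects + Heat - 3  [with Defects=-2, Heat=-1]  = -10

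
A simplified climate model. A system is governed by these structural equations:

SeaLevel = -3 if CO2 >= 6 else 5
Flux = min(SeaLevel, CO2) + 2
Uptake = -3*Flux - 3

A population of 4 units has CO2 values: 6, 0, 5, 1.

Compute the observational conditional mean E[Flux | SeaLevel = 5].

Conditioning on SeaLevel=5 selects the 3 unit(s) with CO2 ∈ {0, 5, 1}. Their Flux values: 2, 7, 3. Mean = 4.

4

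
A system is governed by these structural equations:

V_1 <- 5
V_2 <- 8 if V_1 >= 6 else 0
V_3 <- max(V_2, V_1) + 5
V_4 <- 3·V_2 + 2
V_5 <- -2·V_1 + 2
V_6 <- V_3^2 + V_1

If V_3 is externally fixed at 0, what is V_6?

The intervention breaks the incoming arrows to V_3: V_3 <- max(V_2, V_1) + 5 no longer applies, and V_3 = 0.
V_6 = V_3^2 + V_1  [with V_3=0, V_1=5]  = 5

5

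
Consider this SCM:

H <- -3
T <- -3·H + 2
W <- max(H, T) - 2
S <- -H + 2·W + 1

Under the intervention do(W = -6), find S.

The intervention breaks the incoming arrows to W: W <- max(H, T) - 2 no longer applies, and W = -6.
S = -H + 2·W + 1  [with H=-3, W=-6]  = -8

-8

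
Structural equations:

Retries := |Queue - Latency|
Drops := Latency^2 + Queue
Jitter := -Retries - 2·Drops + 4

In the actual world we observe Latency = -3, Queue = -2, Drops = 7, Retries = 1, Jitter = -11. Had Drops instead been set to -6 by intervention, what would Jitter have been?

15

do(Drops=-6) replaces the equation Drops := Latency^2 + Queue with the constant Drops = -6.
Retries = |Queue - Latency|  [with Queue=-2, Latency=-3]  = 1
Jitter = -Retries - 2·Drops + 4  [with Retries=1, Drops=-6]  = 15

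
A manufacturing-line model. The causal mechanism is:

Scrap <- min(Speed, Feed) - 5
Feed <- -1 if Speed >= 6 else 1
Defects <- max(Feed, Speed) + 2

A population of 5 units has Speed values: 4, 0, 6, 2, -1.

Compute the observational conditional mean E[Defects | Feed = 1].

4

Observing Feed=1 restricts to units where Feed's equation naturally yields 1: Speed ∈ {4, 0, 2, -1}. In that subpopulation Defects = 6, 3, 4, 3, mean 4.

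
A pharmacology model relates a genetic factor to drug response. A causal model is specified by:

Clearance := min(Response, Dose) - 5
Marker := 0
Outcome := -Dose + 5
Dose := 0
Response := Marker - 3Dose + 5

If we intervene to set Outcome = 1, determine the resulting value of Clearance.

-5

The intervention breaks the incoming arrows to Outcome: Outcome := -Dose + 5 no longer applies, and Outcome = 1.
Since Clearance is not a descendant of the intervened variable, it is unaffected.
Response = Marker - 3Dose + 5  [with Marker=0, Dose=0]  = 5
Clearance = min(Response, Dose) - 5  [with Response=5, Dose=0]  = -5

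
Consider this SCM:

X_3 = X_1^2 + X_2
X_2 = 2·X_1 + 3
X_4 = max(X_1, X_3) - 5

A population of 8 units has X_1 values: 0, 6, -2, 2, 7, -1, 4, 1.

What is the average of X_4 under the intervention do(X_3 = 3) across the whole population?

The intervention sets X_3=3 in all 8 units regardless of X_1. Recomputing X_4 per unit gives -2, 1, -2, -2, 2, -2, -1, -2; average -1.

-1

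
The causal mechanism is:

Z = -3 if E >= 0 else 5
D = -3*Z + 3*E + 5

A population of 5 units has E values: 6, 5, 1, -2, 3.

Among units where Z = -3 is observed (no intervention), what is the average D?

Conditioning on Z=-3 selects the 4 unit(s) with E ∈ {6, 5, 1, 3}. Their D values: 32, 29, 17, 23. Mean = 25.25.

25.25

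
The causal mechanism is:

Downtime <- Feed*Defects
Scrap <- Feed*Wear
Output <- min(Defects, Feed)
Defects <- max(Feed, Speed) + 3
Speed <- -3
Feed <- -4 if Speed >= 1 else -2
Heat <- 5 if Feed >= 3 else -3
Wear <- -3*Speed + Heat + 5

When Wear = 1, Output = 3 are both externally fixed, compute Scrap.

The joint intervention fixes Wear = 1, Output = 3, removing each variable's own equation.
Feed = -4 if Speed >= 1 else -2  [with Speed=-3]  = -2
Scrap = Feed*Wear  [with Feed=-2, Wear=1]  = -2

-2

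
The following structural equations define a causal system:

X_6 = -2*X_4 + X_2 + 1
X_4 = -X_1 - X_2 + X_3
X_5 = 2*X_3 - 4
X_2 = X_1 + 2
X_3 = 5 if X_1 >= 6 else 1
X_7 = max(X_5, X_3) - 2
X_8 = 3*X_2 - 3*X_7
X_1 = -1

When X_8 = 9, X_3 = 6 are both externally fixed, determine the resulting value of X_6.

The joint intervention fixes X_8 = 9, X_3 = 6, removing each variable's own equation.
X_2 = X_1 + 2  [with X_1=-1]  = 1
X_4 = -X_1 - X_2 + X_3  [with X_1=-1, X_2=1, X_3=6]  = 6
X_6 = -2*X_4 + X_2 + 1  [with X_4=6, X_2=1]  = -10

-10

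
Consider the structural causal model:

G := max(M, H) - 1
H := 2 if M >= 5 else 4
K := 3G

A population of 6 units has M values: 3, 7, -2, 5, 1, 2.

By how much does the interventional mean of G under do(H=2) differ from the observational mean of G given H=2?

-2.5

Under do(H=2), H's equation is replaced by H=2 for every unit. Per-unit G: 2, 6, 1, 4, 1, 1. Mean = 2.5.
E[G|H=2] averages over only the 2 units with H=2 (M = 7, 5): G = 6, 4, mean 5.
Difference = 2.5 − 5 = -2.5.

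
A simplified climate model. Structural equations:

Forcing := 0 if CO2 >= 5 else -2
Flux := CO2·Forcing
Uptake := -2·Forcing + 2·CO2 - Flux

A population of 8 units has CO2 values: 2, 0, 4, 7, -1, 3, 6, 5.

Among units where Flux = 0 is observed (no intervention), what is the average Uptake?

Conditioning on Flux=0 selects the 4 unit(s) with CO2 ∈ {0, 7, 6, 5}. Their Uptake values: 4, 14, 12, 10. Mean = 10.

10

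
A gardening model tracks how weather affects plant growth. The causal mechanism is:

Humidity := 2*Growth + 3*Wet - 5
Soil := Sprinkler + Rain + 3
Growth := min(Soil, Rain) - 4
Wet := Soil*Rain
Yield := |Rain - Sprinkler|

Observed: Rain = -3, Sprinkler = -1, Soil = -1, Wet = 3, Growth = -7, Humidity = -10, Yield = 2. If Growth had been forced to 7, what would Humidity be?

18

The intervention breaks the incoming arrows to Growth: Growth := min(Soil, Rain) - 4 no longer applies, and Growth = 7.
Soil = Sprinkler + Rain + 3  [with Sprinkler=-1, Rain=-3]  = -1
Wet = Soil*Rain  [with Soil=-1, Rain=-3]  = 3
Humidity = 2*Growth + 3*Wet - 5  [with Growth=7, Wet=3]  = 18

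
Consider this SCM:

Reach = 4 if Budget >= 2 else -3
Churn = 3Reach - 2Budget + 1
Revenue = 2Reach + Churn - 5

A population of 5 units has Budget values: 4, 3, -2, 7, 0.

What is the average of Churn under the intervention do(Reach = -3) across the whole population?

-12.8

Every unit gets Reach=-3 under the intervention. Churn values become -16, -14, -4, -22, -8; E[Churn|do(Reach=-3)] = -12.8.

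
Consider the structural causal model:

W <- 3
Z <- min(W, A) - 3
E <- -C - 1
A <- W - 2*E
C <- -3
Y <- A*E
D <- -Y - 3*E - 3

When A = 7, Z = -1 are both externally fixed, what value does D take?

Setting A = 7, Z = -1 by intervention discards those variables' equations.
E = -C - 1  [with C=-3]  = 2
Y = A*E  [with A=7, E=2]  = 14
D = -Y - 3*E - 3  [with Y=14, E=2]  = -23

-23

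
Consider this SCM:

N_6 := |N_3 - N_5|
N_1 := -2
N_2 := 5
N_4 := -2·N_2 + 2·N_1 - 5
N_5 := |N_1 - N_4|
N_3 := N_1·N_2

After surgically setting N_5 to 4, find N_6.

The intervention breaks the incoming arrows to N_5: N_5 := |N_1 - N_4| no longer applies, and N_5 = 4.
N_3 = N_1·N_2  [with N_1=-2, N_2=5]  = -10
N_6 = |N_3 - N_5|  [with N_3=-10, N_5=4]  = 14

14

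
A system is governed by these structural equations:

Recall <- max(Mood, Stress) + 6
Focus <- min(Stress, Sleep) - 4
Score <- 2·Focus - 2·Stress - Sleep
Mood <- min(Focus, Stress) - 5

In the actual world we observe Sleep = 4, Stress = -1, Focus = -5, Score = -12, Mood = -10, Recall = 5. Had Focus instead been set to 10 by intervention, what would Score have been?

18

The intervention breaks the incoming arrows to Focus: Focus <- min(Stress, Sleep) - 4 no longer applies, and Focus = 10.
Score = 2·Focus - 2·Stress - Sleep  [with Focus=10, Stress=-1, Sleep=4]  = 18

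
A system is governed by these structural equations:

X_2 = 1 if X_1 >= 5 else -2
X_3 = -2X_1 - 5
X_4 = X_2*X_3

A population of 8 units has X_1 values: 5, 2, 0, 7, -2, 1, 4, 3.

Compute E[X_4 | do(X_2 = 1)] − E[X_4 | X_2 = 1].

The intervention sets X_2=1 in all 8 units regardless of X_1. Recomputing X_4 per unit gives -15, -9, -5, -19, -1, -7, -13, -11; average -10.
E[X_4|X_2=1] averages over only the 2 units with X_2=1 (X_1 = 5, 7): X_4 = -15, -19, mean -17.
Difference = -10 − (-17) = 7.

7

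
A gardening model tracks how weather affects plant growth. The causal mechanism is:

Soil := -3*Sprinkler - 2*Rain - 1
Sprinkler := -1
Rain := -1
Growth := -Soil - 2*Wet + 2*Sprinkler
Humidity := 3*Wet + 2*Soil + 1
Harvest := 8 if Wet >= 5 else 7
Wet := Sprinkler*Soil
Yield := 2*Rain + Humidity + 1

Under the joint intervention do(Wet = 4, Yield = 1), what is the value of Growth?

Setting Wet = 4, Yield = 1 by intervention discards those variables' equations.
Soil = -3*Sprinkler - 2*Rain - 1  [with Sprinkler=-1, Rain=-1]  = 4
Growth = -Soil - 2*Wet + 2*Sprinkler  [with Soil=4, Wet=4, Sprinkler=-1]  = -14

-14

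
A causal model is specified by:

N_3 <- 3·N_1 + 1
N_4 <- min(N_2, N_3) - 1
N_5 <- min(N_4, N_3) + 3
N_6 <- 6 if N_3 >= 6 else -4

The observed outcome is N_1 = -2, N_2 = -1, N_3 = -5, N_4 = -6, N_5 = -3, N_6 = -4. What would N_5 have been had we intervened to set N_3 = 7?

1

do(N_3=7) replaces the equation N_3 <- 3·N_1 + 1 with the constant N_3 = 7.
N_4 = min(N_2, N_3) - 1  [with N_2=-1, N_3=7]  = -2
N_5 = min(N_4, N_3) + 3  [with N_4=-2, N_3=7]  = 1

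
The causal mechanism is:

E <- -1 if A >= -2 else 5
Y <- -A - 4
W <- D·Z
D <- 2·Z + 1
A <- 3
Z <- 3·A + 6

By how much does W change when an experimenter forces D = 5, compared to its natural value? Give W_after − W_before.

-390

do(D=5) replaces the equation D <- 2·Z + 1 with the constant D = 5.
Z = 3·A + 6  [with A=3]  = 15
W = D·Z  [with D=5, Z=15]  = 75
Without intervention: Z = 3·A + 6  [with A=3]  = 15; D = 2·Z + 1  [with Z=15]  = 31; W = D·Z  [with D=31, Z=15]  = 465.
Change = 75 − 465 = -390.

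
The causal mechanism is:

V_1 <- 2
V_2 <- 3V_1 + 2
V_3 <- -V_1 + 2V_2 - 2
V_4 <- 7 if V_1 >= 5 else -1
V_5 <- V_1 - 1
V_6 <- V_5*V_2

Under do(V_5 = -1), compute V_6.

-8

The intervention breaks the incoming arrows to V_5: V_5 <- V_1 - 1 no longer applies, and V_5 = -1.
V_2 = 3V_1 + 2  [with V_1=2]  = 8
V_6 = V_5*V_2  [with V_5=-1, V_2=8]  = -8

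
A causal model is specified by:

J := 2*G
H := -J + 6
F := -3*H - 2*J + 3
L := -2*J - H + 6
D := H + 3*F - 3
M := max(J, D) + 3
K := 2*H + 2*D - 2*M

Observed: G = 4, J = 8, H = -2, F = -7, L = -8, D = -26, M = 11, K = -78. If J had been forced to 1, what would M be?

4

Under do(J=1), the mechanism J := 2*G is discarded; J is fixed at 1.
H = -J + 6  [with J=1]  = 5
F = -3*H - 2*J + 3  [with H=5, J=1]  = -14
D = H + 3*F - 3  [with H=5, F=-14]  = -40
M = max(J, D) + 3  [with J=1, D=-40]  = 4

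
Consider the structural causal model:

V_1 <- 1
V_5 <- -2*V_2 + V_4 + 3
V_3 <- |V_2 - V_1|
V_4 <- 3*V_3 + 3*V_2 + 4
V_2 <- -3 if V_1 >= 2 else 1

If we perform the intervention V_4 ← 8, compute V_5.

9

Intervening sets V_4 = 8 and removes its equation (V_4 <- 3*V_3 + 3*V_2 + 4).
V_2 = -3 if V_1 >= 2 else 1  [with V_1=1]  = 1
V_5 = -2*V_2 + V_4 + 3  [with V_2=1, V_4=8]  = 9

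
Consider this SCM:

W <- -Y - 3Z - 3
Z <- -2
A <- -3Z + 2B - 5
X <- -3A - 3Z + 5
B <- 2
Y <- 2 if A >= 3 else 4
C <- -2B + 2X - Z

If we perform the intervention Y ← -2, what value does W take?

5

The intervention breaks the incoming arrows to Y: Y <- 2 if A >= 3 else 4 no longer applies, and Y = -2.
W = -Y - 3Z - 3  [with Y=-2, Z=-2]  = 5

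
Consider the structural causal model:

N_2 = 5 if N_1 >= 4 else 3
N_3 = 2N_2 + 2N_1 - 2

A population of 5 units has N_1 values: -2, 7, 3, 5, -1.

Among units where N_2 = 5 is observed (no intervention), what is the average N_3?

20

Observing N_2=5 restricts to units where N_2's equation naturally yields 5: N_1 ∈ {7, 5}. In that subpopulation N_3 = 22, 18, mean 20.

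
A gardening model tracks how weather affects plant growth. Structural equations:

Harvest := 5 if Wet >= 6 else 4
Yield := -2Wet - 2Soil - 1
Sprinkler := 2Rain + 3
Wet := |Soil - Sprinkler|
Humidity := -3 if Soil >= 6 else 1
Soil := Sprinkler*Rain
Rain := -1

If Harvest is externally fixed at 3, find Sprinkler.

1

Under do(Harvest=3), the mechanism Harvest := 5 if Wet >= 6 else 4 is discarded; Harvest is fixed at 3.
Sprinkler is not downstream of the intervention, so its value is determined by the original equations.
Sprinkler = 2Rain + 3  [with Rain=-1]  = 1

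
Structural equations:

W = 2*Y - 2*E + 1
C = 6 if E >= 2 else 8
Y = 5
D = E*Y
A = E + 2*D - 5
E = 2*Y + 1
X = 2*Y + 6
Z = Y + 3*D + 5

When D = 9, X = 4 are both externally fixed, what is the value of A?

24

Setting D = 9, X = 4 by intervention discards those variables' equations.
E = 2*Y + 1  [with Y=5]  = 11
A = E + 2*D - 5  [with E=11, D=9]  = 24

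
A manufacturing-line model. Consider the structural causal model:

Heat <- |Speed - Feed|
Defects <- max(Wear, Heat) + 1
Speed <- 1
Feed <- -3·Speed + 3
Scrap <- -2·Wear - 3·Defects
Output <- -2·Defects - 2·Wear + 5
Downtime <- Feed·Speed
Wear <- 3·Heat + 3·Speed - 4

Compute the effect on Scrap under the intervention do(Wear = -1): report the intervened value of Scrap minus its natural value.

Under do(Wear=-1), the mechanism Wear <- 3·Heat + 3·Speed - 4 is discarded; Wear is fixed at -1.
Feed = -3·Speed + 3  [with Speed=1]  = 0
Heat = |Speed - Feed|  [with Speed=1, Feed=0]  = 1
Defects = max(Wear, Heat) + 1  [with Wear=-1, Heat=1]  = 2
Scrap = -2·Wear - 3·Defects  [with Wear=-1, Defects=2]  = -4
Without intervention: Feed = -3·Speed + 3  [with Speed=1]  = 0; Heat = |Speed - Feed|  [with Speed=1, Feed=0]  = 1; Wear = 3·Heat + 3·Speed - 4  [with Heat=1, Speed=1]  = 2; Defects = max(Wear, Heat) + 1  [with Wear=2, Heat=1]  = 3; Scrap = -2·Wear - 3·Defects  [with Wear=2, Defects=3]  = -13.
Change = -4 − (-13) = 9.

9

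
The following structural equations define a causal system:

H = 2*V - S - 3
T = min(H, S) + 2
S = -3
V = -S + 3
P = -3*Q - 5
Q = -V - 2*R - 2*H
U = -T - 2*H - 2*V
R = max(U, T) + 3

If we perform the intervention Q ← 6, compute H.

Intervening sets Q = 6 and removes its equation (Q = -V - 2*R - 2*H).
H is not downstream of the intervention, so its value is determined by the original equations.
V = -S + 3  [with S=-3]  = 6
H = 2*V - S - 3  [with V=6, S=-3]  = 12

12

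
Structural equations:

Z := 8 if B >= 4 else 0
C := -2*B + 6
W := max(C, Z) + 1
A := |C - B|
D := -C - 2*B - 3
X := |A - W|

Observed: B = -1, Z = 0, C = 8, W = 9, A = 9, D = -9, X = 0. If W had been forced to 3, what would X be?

The intervention breaks the incoming arrows to W: W := max(C, Z) + 1 no longer applies, and W = 3.
C = -2*B + 6  [with B=-1]  = 8
A = |C - B|  [with C=8, B=-1]  = 9
X = |A - W|  [with A=9, W=3]  = 6

6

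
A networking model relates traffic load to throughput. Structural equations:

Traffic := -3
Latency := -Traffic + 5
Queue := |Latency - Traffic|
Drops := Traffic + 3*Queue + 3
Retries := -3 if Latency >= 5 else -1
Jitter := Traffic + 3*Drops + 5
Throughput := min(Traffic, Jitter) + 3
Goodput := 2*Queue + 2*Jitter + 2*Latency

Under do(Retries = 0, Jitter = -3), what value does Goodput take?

32

Setting Retries = 0, Jitter = -3 by intervention discards those variables' equations.
Latency = -Traffic + 5  [with Traffic=-3]  = 8
Queue = |Latency - Traffic|  [with Latency=8, Traffic=-3]  = 11
Goodput = 2*Queue + 2*Jitter + 2*Latency  [with Queue=11, Jitter=-3, Latency=8]  = 32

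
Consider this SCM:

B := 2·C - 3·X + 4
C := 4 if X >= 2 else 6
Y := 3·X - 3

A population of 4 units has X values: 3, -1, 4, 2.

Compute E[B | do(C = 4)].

Every unit gets C=4 under the intervention. B values become 3, 15, 0, 6; E[B|do(C=4)] = 6.

6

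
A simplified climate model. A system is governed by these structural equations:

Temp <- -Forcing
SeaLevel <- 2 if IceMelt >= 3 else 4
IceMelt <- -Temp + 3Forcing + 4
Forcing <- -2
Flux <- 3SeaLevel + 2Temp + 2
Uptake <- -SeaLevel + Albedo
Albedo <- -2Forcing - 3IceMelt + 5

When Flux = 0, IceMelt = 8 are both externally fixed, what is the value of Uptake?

Under do(Flux = 0, IceMelt = 8), each intervened variable's structural equation is replaced by its fixed value.
Albedo = -2Forcing - 3IceMelt + 5  [with Forcing=-2, IceMelt=8]  = -15
SeaLevel = 2 if IceMelt >= 3 else 4  [with IceMelt=8]  = 2
Uptake = -SeaLevel + Albedo  [with SeaLevel=2, Albedo=-15]  = -17

-17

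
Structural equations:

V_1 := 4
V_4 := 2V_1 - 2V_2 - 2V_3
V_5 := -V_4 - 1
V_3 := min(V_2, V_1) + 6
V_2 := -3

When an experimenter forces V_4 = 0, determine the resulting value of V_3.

3

Under do(V_4=0), the mechanism V_4 := 2V_1 - 2V_2 - 2V_3 is discarded; V_4 is fixed at 0.
Since V_3 is not a descendant of the intervened variable, it is unaffected.
V_3 = min(V_2, V_1) + 6  [with V_2=-3, V_1=4]  = 3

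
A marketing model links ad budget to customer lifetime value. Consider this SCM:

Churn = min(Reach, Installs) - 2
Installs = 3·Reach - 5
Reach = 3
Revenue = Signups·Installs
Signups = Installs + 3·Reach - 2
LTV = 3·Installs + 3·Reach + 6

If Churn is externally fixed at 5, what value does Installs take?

4

The intervention breaks the incoming arrows to Churn: Churn = min(Reach, Installs) - 2 no longer applies, and Churn = 5.
Since Installs is not a descendant of the intervened variable, it is unaffected.
Installs = 3·Reach - 5  [with Reach=3]  = 4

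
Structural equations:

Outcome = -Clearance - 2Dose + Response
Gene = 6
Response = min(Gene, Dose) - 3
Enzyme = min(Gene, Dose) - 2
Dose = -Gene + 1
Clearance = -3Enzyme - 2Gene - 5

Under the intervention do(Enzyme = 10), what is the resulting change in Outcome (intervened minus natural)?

The intervention breaks the incoming arrows to Enzyme: Enzyme = min(Gene, Dose) - 2 no longer applies, and Enzyme = 10.
Dose = -Gene + 1  [with Gene=6]  = -5
Response = min(Gene, Dose) - 3  [with Gene=6, Dose=-5]  = -8
Clearance = -3Enzyme - 2Gene - 5  [with Enzyme=10, Gene=6]  = -47
Outcome = -Clearance - 2Dose + Response  [with Clearance=-47, Dose=-5, Response=-8]  = 49
Without intervention: Dose = -Gene + 1  [with Gene=6]  = -5; Enzyme = min(Gene, Dose) - 2  [with Gene=6, Dose=-5]  = -7; Response = min(Gene, Dose) - 3  [with Gene=6, Dose=-5]  = -8; Clearance = -3Enzyme - 2Gene - 5  [with Enzyme=-7, Gene=6]  = 4; Outcome = -Clearance - 2Dose + Response  [with Clearance=4, Dose=-5, Response=-8]  = -2.
Change = 49 − (-2) = 51.

51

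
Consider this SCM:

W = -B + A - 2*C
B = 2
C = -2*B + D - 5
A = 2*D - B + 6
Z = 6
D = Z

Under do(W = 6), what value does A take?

16

do(W=6) replaces the equation W = -B + A - 2*C with the constant W = 6.
Since A is not a descendant of the intervened variable, it is unaffected.
D = Z  [with Z=6]  = 6
A = 2*D - B + 6  [with D=6, B=2]  = 16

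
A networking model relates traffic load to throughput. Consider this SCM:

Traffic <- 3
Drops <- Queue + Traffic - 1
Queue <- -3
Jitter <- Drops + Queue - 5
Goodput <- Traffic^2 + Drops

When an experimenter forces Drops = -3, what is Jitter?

The intervention breaks the incoming arrows to Drops: Drops <- Queue + Traffic - 1 no longer applies, and Drops = -3.
Jitter = Drops + Queue - 5  [with Drops=-3, Queue=-3]  = -11

-11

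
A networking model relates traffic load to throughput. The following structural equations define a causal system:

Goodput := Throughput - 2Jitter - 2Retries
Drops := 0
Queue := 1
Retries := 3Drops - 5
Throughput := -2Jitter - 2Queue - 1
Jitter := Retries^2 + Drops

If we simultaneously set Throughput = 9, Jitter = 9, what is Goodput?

Setting Throughput = 9, Jitter = 9 by intervention discards those variables' equations.
Retries = 3Drops - 5  [with Drops=0]  = -5
Goodput = Throughput - 2Jitter - 2Retries  [with Throughput=9, Jitter=9, Retries=-5]  = 1

1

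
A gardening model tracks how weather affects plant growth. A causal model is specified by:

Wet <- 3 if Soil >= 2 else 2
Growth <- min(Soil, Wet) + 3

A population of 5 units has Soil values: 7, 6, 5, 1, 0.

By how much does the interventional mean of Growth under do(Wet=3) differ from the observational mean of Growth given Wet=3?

The intervention sets Wet=3 in all 5 units regardless of Soil. Recomputing Growth per unit gives 6, 6, 6, 4, 3; average 5.
E[Growth|Wet=3] averages over only the 3 units with Wet=3 (Soil = 7, 6, 5): Growth = 6, 6, 6, mean 6.
Difference = 5 − 6 = -1.

-1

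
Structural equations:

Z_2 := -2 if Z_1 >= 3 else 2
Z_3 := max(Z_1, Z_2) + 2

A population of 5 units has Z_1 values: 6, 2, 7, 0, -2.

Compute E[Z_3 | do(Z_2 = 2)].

do(Z_2=2) breaks Z_2's dependence on Z_1. With Z_2=2 fixed, Z_3 across the units is 8, 4, 9, 4, 4, mean 5.8.

5.8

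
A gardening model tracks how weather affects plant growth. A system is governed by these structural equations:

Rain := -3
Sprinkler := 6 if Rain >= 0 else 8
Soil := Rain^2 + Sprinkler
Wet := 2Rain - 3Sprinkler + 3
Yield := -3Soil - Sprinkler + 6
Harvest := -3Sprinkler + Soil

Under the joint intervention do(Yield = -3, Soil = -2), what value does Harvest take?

The joint intervention fixes Yield = -3, Soil = -2, removing each variable's own equation.
Sprinkler = 6 if Rain >= 0 else 8  [with Rain=-3]  = 8
Harvest = -3Sprinkler + Soil  [with Sprinkler=8, Soil=-2]  = -26

-26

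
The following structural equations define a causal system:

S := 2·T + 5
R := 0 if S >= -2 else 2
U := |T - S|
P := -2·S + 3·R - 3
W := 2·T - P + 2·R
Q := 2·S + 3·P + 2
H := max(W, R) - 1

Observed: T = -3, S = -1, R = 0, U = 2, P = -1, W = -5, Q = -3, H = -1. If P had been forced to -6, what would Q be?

-18

Under do(P=-6), the mechanism P := -2·S + 3·R - 3 is discarded; P is fixed at -6.
S = 2·T + 5  [with T=-3]  = -1
Q = 2·S + 3·P + 2  [with S=-1, P=-6]  = -18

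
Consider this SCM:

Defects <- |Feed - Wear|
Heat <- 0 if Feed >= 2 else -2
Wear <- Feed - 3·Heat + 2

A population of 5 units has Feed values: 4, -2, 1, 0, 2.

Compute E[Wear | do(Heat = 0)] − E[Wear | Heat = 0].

Every unit gets Heat=0 under the intervention. Wear values become 6, 0, 3, 2, 4; E[Wear|do(Heat=0)] = 3.
Observing Heat=0 restricts to units where Heat's equation naturally yields 0: Feed ∈ {4, 2}. In that subpopulation Wear = 6, 4, mean 5.
Difference = 3 − 5 = -2.

-2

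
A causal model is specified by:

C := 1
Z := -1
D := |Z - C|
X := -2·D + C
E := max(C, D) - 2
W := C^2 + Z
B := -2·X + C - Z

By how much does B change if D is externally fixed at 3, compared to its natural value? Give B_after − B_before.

4

The intervention breaks the incoming arrows to D: D := |Z - C| no longer applies, and D = 3.
X = -2·D + C  [with D=3, C=1]  = -5
B = -2·X + C - Z  [with X=-5, C=1, Z=-1]  = 12
Without intervention: D = |Z - C|  [with Z=-1, C=1]  = 2; X = -2·D + C  [with D=2, C=1]  = -3; B = -2·X + C - Z  [with X=-3, C=1, Z=-1]  = 8.
Change = 12 − 8 = 4.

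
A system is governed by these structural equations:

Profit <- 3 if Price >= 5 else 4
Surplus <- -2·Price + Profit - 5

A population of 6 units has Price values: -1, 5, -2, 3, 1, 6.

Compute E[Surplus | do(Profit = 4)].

-5

do(Profit=4) breaks Profit's dependence on Price. With Profit=4 fixed, Surplus across the units is 1, -11, 3, -7, -3, -13, mean -5.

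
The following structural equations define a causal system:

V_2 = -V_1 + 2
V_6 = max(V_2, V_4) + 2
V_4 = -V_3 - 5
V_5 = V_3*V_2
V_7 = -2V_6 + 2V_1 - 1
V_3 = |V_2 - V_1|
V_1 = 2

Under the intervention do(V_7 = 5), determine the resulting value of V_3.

2

Intervening sets V_7 = 5 and removes its equation (V_7 = -2V_6 + 2V_1 - 1).
V_3 is not downstream of the intervention, so its value is determined by the original equations.
V_2 = -V_1 + 2  [with V_1=2]  = 0
V_3 = |V_2 - V_1|  [with V_2=0, V_1=2]  = 2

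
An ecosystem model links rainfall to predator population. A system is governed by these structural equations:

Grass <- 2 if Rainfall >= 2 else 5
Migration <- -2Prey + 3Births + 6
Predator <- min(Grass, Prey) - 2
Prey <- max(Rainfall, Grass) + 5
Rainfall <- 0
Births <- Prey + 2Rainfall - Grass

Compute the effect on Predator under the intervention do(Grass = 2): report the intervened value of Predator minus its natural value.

Under do(Grass=2), the mechanism Grass <- 2 if Rainfall >= 2 else 5 is discarded; Grass is fixed at 2.
Prey = max(Rainfall, Grass) + 5  [with Rainfall=0, Grass=2]  = 7
Predator = min(Grass, Prey) - 2  [with Grass=2, Prey=7]  = 0
Without intervention: Grass = 2 if Rainfall >= 2 else 5  [with Rainfall=0]  = 5; Prey = max(Rainfall, Grass) + 5  [with Rainfall=0, Grass=5]  = 10; Predator = min(Grass, Prey) - 2  [with Grass=5, Prey=10]  = 3.
Change = 0 − 3 = -3.

-3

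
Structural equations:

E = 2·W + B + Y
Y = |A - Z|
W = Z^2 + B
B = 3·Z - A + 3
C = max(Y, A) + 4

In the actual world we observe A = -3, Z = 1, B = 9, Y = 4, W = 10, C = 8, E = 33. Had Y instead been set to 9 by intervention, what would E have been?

38

The intervention breaks the incoming arrows to Y: Y = |A - Z| no longer applies, and Y = 9.
B = 3·Z - A + 3  [with Z=1, A=-3]  = 9
W = Z^2 + B  [with Z=1, B=9]  = 10
E = 2·W + B + Y  [with W=10, B=9, Y=9]  = 38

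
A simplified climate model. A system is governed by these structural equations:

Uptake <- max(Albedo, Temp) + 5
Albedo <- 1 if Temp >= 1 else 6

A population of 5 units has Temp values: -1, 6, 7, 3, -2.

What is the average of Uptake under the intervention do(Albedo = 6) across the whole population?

Under do(Albedo=6), Albedo's equation is replaced by Albedo=6 for every unit. Per-unit Uptake: 11, 11, 12, 11, 11. Mean = 11.2.

11.2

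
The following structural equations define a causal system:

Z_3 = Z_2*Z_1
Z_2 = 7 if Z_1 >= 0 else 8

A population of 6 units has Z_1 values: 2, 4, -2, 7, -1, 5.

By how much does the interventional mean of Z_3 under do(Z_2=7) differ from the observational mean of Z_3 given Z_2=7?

-14

Every unit gets Z_2=7 under the intervention. Z_3 values become 14, 28, -14, 49, -7, 35; E[Z_3|do(Z_2=7)] = 17.5.
Observing Z_2=7 restricts to units where Z_2's equation naturally yields 7: Z_1 ∈ {2, 4, 7, 5}. In that subpopulation Z_3 = 14, 28, 49, 35, mean 31.5.
Difference = 17.5 − 31.5 = -14.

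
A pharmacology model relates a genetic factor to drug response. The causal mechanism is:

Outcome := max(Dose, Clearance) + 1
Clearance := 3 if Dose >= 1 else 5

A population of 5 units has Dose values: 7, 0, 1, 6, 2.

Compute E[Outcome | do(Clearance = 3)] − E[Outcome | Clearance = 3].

-0.35

The intervention sets Clearance=3 in all 5 units regardless of Dose. Recomputing Outcome per unit gives 8, 4, 4, 7, 4; average 5.4.
E[Outcome|Clearance=3] averages over only the 4 units with Clearance=3 (Dose = 7, 1, 6, 2): Outcome = 8, 4, 7, 4, mean 5.75.
Difference = 5.4 − 5.75 = -0.35.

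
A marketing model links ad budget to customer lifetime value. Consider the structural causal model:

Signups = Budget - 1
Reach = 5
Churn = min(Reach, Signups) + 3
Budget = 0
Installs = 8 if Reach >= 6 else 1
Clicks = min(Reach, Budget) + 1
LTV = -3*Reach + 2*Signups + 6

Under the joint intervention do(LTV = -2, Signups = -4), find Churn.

-1

Setting LTV = -2, Signups = -4 by intervention discards those variables' equations.
Churn = min(Reach, Signups) + 3  [with Reach=5, Signups=-4]  = -1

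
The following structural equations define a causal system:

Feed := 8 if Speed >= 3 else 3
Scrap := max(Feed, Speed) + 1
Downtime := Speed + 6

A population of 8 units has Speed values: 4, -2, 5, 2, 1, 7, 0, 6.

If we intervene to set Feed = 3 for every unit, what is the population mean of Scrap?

Under do(Feed=3), Feed's equation is replaced by Feed=3 for every unit. Per-unit Scrap: 5, 4, 6, 4, 4, 8, 4, 7. Mean = 5.25.

5.25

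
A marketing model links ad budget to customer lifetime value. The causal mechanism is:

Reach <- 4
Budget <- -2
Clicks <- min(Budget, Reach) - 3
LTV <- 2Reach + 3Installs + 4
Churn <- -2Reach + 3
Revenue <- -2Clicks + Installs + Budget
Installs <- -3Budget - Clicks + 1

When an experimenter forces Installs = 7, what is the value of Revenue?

15

Under do(Installs=7), the mechanism Installs <- -3Budget - Clicks + 1 is discarded; Installs is fixed at 7.
Clicks = min(Budget, Reach) - 3  [with Budget=-2, Reach=4]  = -5
Revenue = -2Clicks + Installs + Budget  [with Clicks=-5, Installs=7, Budget=-2]  = 15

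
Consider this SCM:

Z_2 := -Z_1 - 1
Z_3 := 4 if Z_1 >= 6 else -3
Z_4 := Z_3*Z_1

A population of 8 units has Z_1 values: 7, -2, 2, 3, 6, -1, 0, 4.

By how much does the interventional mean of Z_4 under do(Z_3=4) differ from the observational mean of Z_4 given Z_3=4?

Under do(Z_3=4), Z_3's equation is replaced by Z_3=4 for every unit. Per-unit Z_4: 28, -8, 8, 12, 24, -4, 0, 16. Mean = 9.5.
Conditioning on Z_3=4 selects the 2 unit(s) with Z_1 ∈ {7, 6}. Their Z_4 values: 28, 24. Mean = 26.
Difference = 9.5 − 26 = -16.5.

-16.5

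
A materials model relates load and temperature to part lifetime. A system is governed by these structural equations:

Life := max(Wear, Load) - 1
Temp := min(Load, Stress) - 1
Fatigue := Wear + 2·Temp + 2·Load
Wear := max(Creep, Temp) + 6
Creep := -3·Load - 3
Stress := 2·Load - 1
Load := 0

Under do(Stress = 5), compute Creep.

-3

Under do(Stress=5), the mechanism Stress := 2·Load - 1 is discarded; Stress is fixed at 5.
Since Creep is not a descendant of the intervened variable, it is unaffected.
Creep = -3·Load - 3  [with Load=0]  = -3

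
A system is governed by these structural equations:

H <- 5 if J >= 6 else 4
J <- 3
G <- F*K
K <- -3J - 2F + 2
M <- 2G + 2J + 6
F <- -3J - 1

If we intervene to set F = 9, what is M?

-438

Under do(F=9), the mechanism F <- -3J - 1 is discarded; F is fixed at 9.
K = -3J - 2F + 2  [with J=3, F=9]  = -25
G = F*K  [with F=9, K=-25]  = -225
M = 2G + 2J + 6  [with G=-225, J=3]  = -438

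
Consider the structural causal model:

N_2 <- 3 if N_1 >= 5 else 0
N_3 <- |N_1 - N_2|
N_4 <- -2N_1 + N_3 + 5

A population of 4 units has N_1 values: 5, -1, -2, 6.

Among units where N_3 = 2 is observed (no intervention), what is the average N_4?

E[N_4|N_3=2] averages over only the 2 units with N_3=2 (N_1 = 5, -2): N_4 = -3, 11, mean 4.

4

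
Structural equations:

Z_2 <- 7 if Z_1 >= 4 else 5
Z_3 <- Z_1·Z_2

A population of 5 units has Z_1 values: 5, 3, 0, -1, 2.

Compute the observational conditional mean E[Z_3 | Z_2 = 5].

5

Conditioning on Z_2=5 selects the 4 unit(s) with Z_1 ∈ {3, 0, -1, 2}. Their Z_3 values: 15, 0, -5, 10. Mean = 5.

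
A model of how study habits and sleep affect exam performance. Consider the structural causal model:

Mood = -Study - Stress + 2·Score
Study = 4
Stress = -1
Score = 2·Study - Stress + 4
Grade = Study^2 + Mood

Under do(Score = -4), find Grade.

do(Score=-4) replaces the equation Score = 2·Study - Stress + 4 with the constant Score = -4.
Mood = -Study - Stress + 2·Score  [with Study=4, Stress=-1, Score=-4]  = -11
Grade = Study^2 + Mood  [with Study=4, Mood=-11]  = 5

5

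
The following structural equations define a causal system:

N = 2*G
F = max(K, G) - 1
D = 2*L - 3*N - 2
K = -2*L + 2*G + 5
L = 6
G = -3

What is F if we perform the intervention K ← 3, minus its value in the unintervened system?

Intervening sets K = 3 and removes its equation (K = -2*L + 2*G + 5).
F = max(K, G) - 1  [with K=3, G=-3]  = 2
Without intervention: K = -2*L + 2*G + 5  [with L=6, G=-3]  = -13; F = max(K, G) - 1  [with K=-13, G=-3]  = -4.
Change = 2 − (-4) = 6.

6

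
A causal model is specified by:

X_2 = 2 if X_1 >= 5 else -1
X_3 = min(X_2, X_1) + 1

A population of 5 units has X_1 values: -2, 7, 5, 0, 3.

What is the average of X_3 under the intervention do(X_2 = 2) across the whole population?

do(X_2=2) breaks X_2's dependence on X_1. With X_2=2 fixed, X_3 across the units is -1, 3, 3, 1, 3, mean 1.8.

1.8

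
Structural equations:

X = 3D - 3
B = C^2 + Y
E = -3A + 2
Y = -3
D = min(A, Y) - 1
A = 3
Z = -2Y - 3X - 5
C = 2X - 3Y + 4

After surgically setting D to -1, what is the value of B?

-2

The intervention breaks the incoming arrows to D: D = min(A, Y) - 1 no longer applies, and D = -1.
X = 3D - 3  [with D=-1]  = -6
C = 2X - 3Y + 4  [with X=-6, Y=-3]  = 1
B = C^2 + Y  [with C=1, Y=-3]  = -2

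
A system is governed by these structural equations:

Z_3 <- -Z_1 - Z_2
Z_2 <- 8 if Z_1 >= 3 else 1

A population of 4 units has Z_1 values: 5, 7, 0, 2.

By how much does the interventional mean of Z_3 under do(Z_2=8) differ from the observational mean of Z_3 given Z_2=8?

do(Z_2=8) breaks Z_2's dependence on Z_1. With Z_2=8 fixed, Z_3 across the units is -13, -15, -8, -10, mean -11.5.
E[Z_3|Z_2=8] averages over only the 2 units with Z_2=8 (Z_1 = 5, 7): Z_3 = -13, -15, mean -14.
Difference = -11.5 − (-14) = 2.5.

2.5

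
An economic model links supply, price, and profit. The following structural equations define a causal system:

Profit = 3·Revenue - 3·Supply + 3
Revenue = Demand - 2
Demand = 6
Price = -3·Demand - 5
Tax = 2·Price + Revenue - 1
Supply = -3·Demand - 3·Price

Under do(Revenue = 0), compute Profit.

-150

Under do(Revenue=0), the mechanism Revenue = Demand - 2 is discarded; Revenue is fixed at 0.
Price = -3·Demand - 5  [with Demand=6]  = -23
Supply = -3·Demand - 3·Price  [with Demand=6, Price=-23]  = 51
Profit = 3·Revenue - 3·Supply + 3  [with Revenue=0, Supply=51]  = -150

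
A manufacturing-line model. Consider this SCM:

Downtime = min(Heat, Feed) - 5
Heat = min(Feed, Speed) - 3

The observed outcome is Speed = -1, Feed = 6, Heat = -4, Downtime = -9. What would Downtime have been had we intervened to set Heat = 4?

-1

The intervention breaks the incoming arrows to Heat: Heat = min(Feed, Speed) - 3 no longer applies, and Heat = 4.
Downtime = min(Heat, Feed) - 5  [with Heat=4, Feed=6]  = -1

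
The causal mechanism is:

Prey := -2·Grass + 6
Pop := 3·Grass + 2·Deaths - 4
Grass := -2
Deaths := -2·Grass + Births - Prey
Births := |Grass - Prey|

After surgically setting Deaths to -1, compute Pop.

Intervening sets Deaths = -1 and removes its equation (Deaths := -2·Grass + Births - Prey).
Pop = 3·Grass + 2·Deaths - 4  [with Grass=-2, Deaths=-1]  = -12

-12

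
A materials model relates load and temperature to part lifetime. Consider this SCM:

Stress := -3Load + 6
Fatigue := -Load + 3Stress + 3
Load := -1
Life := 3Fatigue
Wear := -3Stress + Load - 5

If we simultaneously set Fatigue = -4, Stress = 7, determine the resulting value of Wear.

Setting Fatigue = -4, Stress = 7 by intervention discards those variables' equations.
Wear = -3Stress + Load - 5  [with Stress=7, Load=-1]  = -27

-27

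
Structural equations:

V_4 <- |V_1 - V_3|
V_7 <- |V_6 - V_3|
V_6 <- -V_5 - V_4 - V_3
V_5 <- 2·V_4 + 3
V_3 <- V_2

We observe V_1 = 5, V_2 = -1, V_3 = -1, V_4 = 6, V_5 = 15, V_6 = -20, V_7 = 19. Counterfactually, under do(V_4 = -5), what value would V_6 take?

Under do(V_4=-5), the mechanism V_4 <- |V_1 - V_3| is discarded; V_4 is fixed at -5.
V_3 = V_2  [with V_2=-1]  = -1
V_5 = 2·V_4 + 3  [with V_4=-5]  = -7
V_6 = -V_5 - V_4 - V_3  [with V_5=-7, V_4=-5, V_3=-1]  = 13

13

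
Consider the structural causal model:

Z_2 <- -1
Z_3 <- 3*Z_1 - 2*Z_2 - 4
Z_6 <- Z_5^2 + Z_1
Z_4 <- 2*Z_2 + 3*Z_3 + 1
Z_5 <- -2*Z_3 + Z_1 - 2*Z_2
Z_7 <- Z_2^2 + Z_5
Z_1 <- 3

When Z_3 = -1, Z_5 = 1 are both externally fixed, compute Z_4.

The joint intervention fixes Z_3 = -1, Z_5 = 1, removing each variable's own equation.
Z_4 = 2*Z_2 + 3*Z_3 + 1  [with Z_2=-1, Z_3=-1]  = -4

-4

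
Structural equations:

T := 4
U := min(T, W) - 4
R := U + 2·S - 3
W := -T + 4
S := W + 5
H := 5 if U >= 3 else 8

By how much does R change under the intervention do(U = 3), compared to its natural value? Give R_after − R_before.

7

The intervention breaks the incoming arrows to U: U := min(T, W) - 4 no longer applies, and U = 3.
W = -T + 4  [with T=4]  = 0
S = W + 5  [with W=0]  = 5
R = U + 2·S - 3  [with U=3, S=5]  = 10
Without intervention: W = -T + 4  [with T=4]  = 0; U = min(T, W) - 4  [with T=4, W=0]  = -4; S = W + 5  [with W=0]  = 5; R = U + 2·S - 3  [with U=-4, S=5]  = 3.
Change = 10 − 3 = 7.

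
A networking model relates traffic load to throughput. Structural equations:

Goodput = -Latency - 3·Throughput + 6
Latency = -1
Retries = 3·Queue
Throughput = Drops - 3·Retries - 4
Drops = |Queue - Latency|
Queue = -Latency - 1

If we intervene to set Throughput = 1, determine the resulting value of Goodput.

4

The intervention breaks the incoming arrows to Throughput: Throughput = Drops - 3·Retries - 4 no longer applies, and Throughput = 1.
Goodput = -Latency - 3·Throughput + 6  [with Latency=-1, Throughput=1]  = 4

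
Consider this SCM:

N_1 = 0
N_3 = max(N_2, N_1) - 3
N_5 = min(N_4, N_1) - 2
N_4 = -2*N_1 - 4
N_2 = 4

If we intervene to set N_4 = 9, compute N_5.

Intervening sets N_4 = 9 and removes its equation (N_4 = -2*N_1 - 4).
N_5 = min(N_4, N_1) - 2  [with N_4=9, N_1=0]  = -2

-2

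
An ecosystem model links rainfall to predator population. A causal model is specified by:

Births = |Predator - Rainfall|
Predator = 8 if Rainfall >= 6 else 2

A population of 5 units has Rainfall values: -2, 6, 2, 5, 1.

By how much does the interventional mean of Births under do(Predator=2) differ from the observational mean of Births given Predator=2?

0.4

Every unit gets Predator=2 under the intervention. Births values become 4, 4, 0, 3, 1; E[Births|do(Predator=2)] = 2.4.
Conditioning on Predator=2 selects the 4 unit(s) with Rainfall ∈ {-2, 2, 5, 1}. Their Births values: 4, 0, 3, 1. Mean = 2.
Difference = 2.4 − 2 = 0.4.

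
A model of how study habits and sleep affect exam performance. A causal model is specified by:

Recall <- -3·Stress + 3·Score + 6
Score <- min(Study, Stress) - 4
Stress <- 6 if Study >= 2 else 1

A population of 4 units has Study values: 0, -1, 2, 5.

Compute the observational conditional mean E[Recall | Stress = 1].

-10.5

Conditioning on Stress=1 selects the 2 unit(s) with Study ∈ {0, -1}. Their Recall values: -9, -12. Mean = -10.5.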